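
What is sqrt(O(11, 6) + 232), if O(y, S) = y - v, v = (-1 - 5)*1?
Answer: sqrt(249) ≈ 15.780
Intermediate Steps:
v = -6 (v = -6*1 = -6)
O(y, S) = 6 + y (O(y, S) = y - 1*(-6) = y + 6 = 6 + y)
sqrt(O(11, 6) + 232) = sqrt((6 + 11) + 232) = sqrt(17 + 232) = sqrt(249)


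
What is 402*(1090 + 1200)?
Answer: 920580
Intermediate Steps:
402*(1090 + 1200) = 402*2290 = 920580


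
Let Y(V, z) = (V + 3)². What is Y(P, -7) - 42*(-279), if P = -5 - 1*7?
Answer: 11799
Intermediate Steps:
P = -12 (P = -5 - 7 = -12)
Y(V, z) = (3 + V)²
Y(P, -7) - 42*(-279) = (3 - 12)² - 42*(-279) = (-9)² + 11718 = 81 + 11718 = 11799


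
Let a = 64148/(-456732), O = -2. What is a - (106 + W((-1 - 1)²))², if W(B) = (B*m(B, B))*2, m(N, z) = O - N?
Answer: -384127649/114183 ≈ -3364.1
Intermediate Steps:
m(N, z) = -2 - N
W(B) = 2*B*(-2 - B) (W(B) = (B*(-2 - B))*2 = 2*B*(-2 - B))
a = -16037/114183 (a = 64148*(-1/456732) = -16037/114183 ≈ -0.14045)
a - (106 + W((-1 - 1)²))² = -16037/114183 - (106 - 2*(-1 - 1)²*(2 + (-1 - 1)²))² = -16037/114183 - (106 - 2*(-2)²*(2 + (-2)²))² = -16037/114183 - (106 - 2*4*(2 + 4))² = -16037/114183 - (106 - 2*4*6)² = -16037/114183 - (106 - 48)² = -16037/114183 - 1*58² = -16037/114183 - 1*3364 = -16037/114183 - 3364 = -384127649/114183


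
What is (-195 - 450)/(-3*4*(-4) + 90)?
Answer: -215/46 ≈ -4.6739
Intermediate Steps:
(-195 - 450)/(-3*4*(-4) + 90) = -645/(-12*(-4) + 90) = -645/(48 + 90) = -645/138 = -645*1/138 = -215/46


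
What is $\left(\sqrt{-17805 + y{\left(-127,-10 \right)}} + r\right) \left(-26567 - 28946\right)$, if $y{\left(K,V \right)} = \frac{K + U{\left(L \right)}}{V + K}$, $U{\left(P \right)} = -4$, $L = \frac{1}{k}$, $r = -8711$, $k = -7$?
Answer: $483573743 - \frac{55513 i \sqrt{334164098}}{137} \approx 4.8357 \cdot 10^{8} - 7.4072 \cdot 10^{6} i$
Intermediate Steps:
$L = - \frac{1}{7}$ ($L = \frac{1}{-7} = - \frac{1}{7} \approx -0.14286$)
$y{\left(K,V \right)} = \frac{-4 + K}{K + V}$ ($y{\left(K,V \right)} = \frac{K - 4}{V + K} = \frac{-4 + K}{K + V}$)
$\left(\sqrt{-17805 + y{\left(-127,-10 \right)}} + r\right) \left(-26567 - 28946\right) = \left(\sqrt{-17805 + \frac{-4 - 127}{-127 - 10}} - 8711\right) \left(-26567 - 28946\right) = \left(\sqrt{-17805 + \frac{1}{-137} \left(-131\right)} - 8711\right) \left(-55513\right) = \left(\sqrt{-17805 - - \frac{131}{137}} - 8711\right) \left(-55513\right) = \left(\sqrt{-17805 + \frac{131}{137}} - 8711\right) \left(-55513\right) = \left(\sqrt{- \frac{2439154}{137}} - 8711\right) \left(-55513\right) = \left(\frac{i \sqrt{334164098}}{137} - 8711\right) \left(-55513\right) = \left(-8711 + \frac{i \sqrt{334164098}}{137}\right) \left(-55513\right) = 483573743 - \frac{55513 i \sqrt{334164098}}{137}$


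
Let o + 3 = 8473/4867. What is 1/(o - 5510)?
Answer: -4867/26823298 ≈ -0.00018145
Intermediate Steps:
o = -6128/4867 (o = -3 + 8473/4867 = -6128/4867 ≈ -1.2591)
1/(o - 5510) = 1/(-6128/4867 - 5510) = 1/(-26823298/4867) = -4867/26823298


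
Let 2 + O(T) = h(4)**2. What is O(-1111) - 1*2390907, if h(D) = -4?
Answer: -2390893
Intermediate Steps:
O(T) = 14 (O(T) = -2 + (-4)**2 = -2 + 16 = 14)
O(-1111) - 1*2390907 = 14 - 1*2390907 = 14 - 2390907 = -2390893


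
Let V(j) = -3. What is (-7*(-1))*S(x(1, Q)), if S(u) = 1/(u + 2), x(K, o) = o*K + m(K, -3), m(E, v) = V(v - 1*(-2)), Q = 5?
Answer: 7/4 ≈ 1.7500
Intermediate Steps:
m(E, v) = -3
x(K, o) = -3 + K*o (x(K, o) = o*K - 3 = K*o - 3 = -3 + K*o)
S(u) = 1/(2 + u)
(-7*(-1))*S(x(1, Q)) = (-7*(-1))/(2 + (-3 + 1*5)) = 7/(2 + (-3 + 5)) = 7/(2 + 2) = 7/4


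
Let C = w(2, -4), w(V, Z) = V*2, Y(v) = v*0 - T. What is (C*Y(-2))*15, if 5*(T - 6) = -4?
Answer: -312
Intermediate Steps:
T = 26/5 (T = 6 + (⅕)*(-4) = 6 - ⅘ = 26/5 ≈ 5.2000)
Y(v) = -26/5 (Y(v) = v*0 - 1*26/5 = 0 - 26/5 = -26/5)
w(V, Z) = 2*V
C = 4 (C = 2*2 = 4)
(C*Y(-2))*15 = (4*(-26/5))*15 = -104/5*15 = -312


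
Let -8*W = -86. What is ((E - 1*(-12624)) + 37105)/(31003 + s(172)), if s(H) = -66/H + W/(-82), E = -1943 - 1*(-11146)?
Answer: 92352992/48584339 ≈ 1.9009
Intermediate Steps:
W = 43/4 (W = -⅛*(-86) = 43/4 ≈ 10.750)
E = 9203 (E = -1943 + 11146 = 9203)
s(H) = -43/328 - 66/H (s(H) = -66/H + (43/4)/(-82) = -66/H + (43/4)*(-1/82) = -66/H - 43/328 = -43/328 - 66/H)
((E - 1*(-12624)) + 37105)/(31003 + s(172)) = ((9203 - 1*(-12624)) + 37105)/(31003 + (-43/328 - 66/172)) = ((9203 + 12624) + 37105)/(31003 + (-43/328 - 66*1/172)) = (21827 + 37105)/(31003 + (-43/328 - 33/86)) = 58932/(31003 - 7261/14104) = 58932/(437259051/14104) = 58932*(14104/437259051) = 92352992/48584339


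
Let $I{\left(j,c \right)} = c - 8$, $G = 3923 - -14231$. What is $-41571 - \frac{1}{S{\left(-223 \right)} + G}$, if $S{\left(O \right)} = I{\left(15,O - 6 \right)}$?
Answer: $- \frac{744827608}{17917} \approx -41571.0$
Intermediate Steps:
$G = 18154$ ($G = 3923 + 14231 = 18154$)
$I{\left(j,c \right)} = -8 + c$ ($I{\left(j,c \right)} = c - 8 = -8 + c$)
$S{\left(O \right)} = -14 + O$ ($S{\left(O \right)} = -8 + \left(O - 6\right) = -8 + \left(-6 + O\right) = -14 + O$)
$-41571 - \frac{1}{S{\left(-223 \right)} + G} = -41571 - \frac{1}{\left(-14 - 223\right) + 18154} = -41571 - \frac{1}{-237 + 18154} = -41571 - \frac{1}{17917} = - \frac{744827608}{17917}$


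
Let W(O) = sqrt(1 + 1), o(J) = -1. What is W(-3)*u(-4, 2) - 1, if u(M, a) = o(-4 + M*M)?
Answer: -1 - sqrt(2) ≈ -2.4142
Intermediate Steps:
u(M, a) = -1
W(O) = sqrt(2)
W(-3)*u(-4, 2) - 1 = sqrt(2)*(-1) - 1 = -sqrt(2) - 1 = -1 - sqrt(2)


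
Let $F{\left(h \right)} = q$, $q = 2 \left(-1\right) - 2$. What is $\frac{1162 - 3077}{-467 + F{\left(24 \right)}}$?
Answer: $\frac{1915}{471} \approx 4.0658$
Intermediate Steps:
$q = -4$ ($q = -2 - 2 = -4$)
$F{\left(h \right)} = -4$
$\frac{1162 - 3077}{-467 + F{\left(24 \right)}} = \frac{1162 - 3077}{-467 - 4} = - \frac{1915}{-471} = \left(-1915\right) \left(- \frac{1}{471}\right) = \frac{1915}{471}$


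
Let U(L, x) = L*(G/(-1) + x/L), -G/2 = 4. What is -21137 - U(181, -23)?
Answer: -22562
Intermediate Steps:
G = -8 (G = -2*4 = -8)
U(L, x) = L*(8 + x/L) (U(L, x) = L*(-8/(-1) + x/L) = L*(-8*(-1) + x/L) = L*(8 + x/L))
-21137 - U(181, -23) = -21137 - (-23 + 8*181) = -21137 - (-23 + 1448) = -21137 - 1*1425 = -21137 - 1425 = -22562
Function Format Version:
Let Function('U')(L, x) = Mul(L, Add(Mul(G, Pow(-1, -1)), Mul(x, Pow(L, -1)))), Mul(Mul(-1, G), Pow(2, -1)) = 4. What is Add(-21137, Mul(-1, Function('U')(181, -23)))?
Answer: -22562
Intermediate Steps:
G = -8 (G = Mul(-2, 4) = -8)
Function('U')(L, x) = Mul(L, Add(8, Mul(x, Pow(L, -1)))) (Function('U')(L, x) = Mul(L, Add(Mul(-8, Pow(-1, -1)), Mul(x, Pow(L, -1)))) = Mul(L, Add(Mul(-8, -1), Mul(x, Pow(L, -1)))) = Mul(L, Add(8, Mul(x, Pow(L, -1)))))
Add(-21137, Mul(-1, Function('U')(181, -23))) = Add(-21137, Mul(-1, Add(-23, Mul(8, 181)))) = Add(-21137, Mul(-1, Add(-23, 1448))) = Add(-21137, Mul(-1, 1425)) = Add(-21137, -1425) = -22562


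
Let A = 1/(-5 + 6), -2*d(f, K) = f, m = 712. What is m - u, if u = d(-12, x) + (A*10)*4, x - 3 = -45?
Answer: 666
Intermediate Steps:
x = -42 (x = 3 - 45 = -42)
d(f, K) = -f/2
A = 1 (A = 1/1 = 1)
u = 46 (u = -½*(-12) + (1*10)*4 = 6 + 10*4 = 6 + 40 = 46)
m - u = 712 - 1*46 = 712 - 46 = 666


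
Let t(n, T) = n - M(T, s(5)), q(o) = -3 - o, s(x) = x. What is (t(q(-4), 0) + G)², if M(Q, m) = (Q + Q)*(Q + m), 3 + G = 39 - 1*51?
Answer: 196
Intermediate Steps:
G = -15 (G = -3 + (39 - 1*51) = -3 + (39 - 51) = -3 - 12 = -15)
M(Q, m) = 2*Q*(Q + m) (M(Q, m) = (2*Q)*(Q + m) = 2*Q*(Q + m))
t(n, T) = n - 2*T*(5 + T) (t(n, T) = n - 2*T*(T + 5) = n - 2*T*(5 + T))
(t(q(-4), 0) + G)² = (((-3 - 1*(-4)) - 2*0*(5 + 0)) - 15)² = (((-3 + 4) - 2*0*5) - 15)² = ((1 + 0) - 15)² = (1 - 15)² = (-14)² = 196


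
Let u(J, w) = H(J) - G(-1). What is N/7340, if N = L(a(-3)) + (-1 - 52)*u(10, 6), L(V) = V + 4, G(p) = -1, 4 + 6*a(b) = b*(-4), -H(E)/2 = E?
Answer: 3037/22020 ≈ 0.13792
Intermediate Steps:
H(E) = -2*E
a(b) = -⅔ - 2*b/3 (a(b) = -⅔ + (b*(-4))/6 = -⅔ + (-4*b)/6 = -⅔ - 2*b/3)
L(V) = 4 + V
u(J, w) = 1 - 2*J (u(J, w) = -2*J - 1*(-1) = -2*J + 1 = 1 - 2*J)
N = 3037/3 (N = (4 + (-⅔ - ⅔*(-3))) + (-1 - 52)*(1 - 2*10) = (4 + (-⅔ + 2)) - 53*(1 - 20) = (4 + 4/3) - 53*(-19) = 16/3 + 1007 = 3037/3 ≈ 1012.3)
N/7340 = (3037/3)/7340 = (3037/3)*(1/7340) = 3037/22020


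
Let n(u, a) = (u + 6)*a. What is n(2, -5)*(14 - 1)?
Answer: -520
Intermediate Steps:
n(u, a) = a*(6 + u) (n(u, a) = (6 + u)*a = a*(6 + u))
n(2, -5)*(14 - 1) = (-5*(6 + 2))*(14 - 1) = -5*8*13 = -40*13 = -520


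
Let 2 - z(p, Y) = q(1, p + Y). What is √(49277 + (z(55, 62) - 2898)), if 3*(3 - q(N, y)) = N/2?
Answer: √1669614/6 ≈ 215.36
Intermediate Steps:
q(N, y) = 3 - N/6 (q(N, y) = 3 - N/(3*2) = 3 - N/6)
z(p, Y) = -⅚ (z(p, Y) = 2 - (3 - ⅙*1) = 2 - (3 - ⅙) = 2 - 1*17/6 = 2 - 17/6 = -⅚)
√(49277 + (z(55, 62) - 2898)) = √(49277 + (-⅚ - 2898)) = √(49277 - 17393/6) = √(278269/6) = √1669614/6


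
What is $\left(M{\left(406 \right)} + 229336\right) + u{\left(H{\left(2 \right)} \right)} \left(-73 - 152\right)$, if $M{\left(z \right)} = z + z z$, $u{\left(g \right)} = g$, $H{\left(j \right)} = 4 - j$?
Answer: $394128$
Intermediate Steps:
$M{\left(z \right)} = z + z^{2}$
$\left(M{\left(406 \right)} + 229336\right) + u{\left(H{\left(2 \right)} \right)} \left(-73 - 152\right) = \left(406 \left(1 + 406\right) + 229336\right) + \left(4 - 2\right) \left(-73 - 152\right) = \left(406 \cdot 407 + 229336\right) + \left(4 - 2\right) \left(-225\right) = \left(165242 + 229336\right) + 2 \left(-225\right) = 394578 - 450 = 394128$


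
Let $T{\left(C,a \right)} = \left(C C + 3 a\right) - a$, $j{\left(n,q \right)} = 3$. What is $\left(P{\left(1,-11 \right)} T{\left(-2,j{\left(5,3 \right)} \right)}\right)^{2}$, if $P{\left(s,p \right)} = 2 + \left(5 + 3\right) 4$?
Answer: $115600$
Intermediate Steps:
$P{\left(s,p \right)} = 34$ ($P{\left(s,p \right)} = 2 + 8 \cdot 4 = 2 + 32 = 34$)
$T{\left(C,a \right)} = C^{2} + 2 a$ ($T{\left(C,a \right)} = \left(C^{2} + 3 a\right) - a = C^{2} + 2 a$)
$\left(P{\left(1,-11 \right)} T{\left(-2,j{\left(5,3 \right)} \right)}\right)^{2} = \left(34 \left(\left(-2\right)^{2} + 2 \cdot 3\right)\right)^{2} = \left(34 \left(4 + 6\right)\right)^{2} = \left(34 \cdot 10\right)^{2} = 340^{2} = 115600$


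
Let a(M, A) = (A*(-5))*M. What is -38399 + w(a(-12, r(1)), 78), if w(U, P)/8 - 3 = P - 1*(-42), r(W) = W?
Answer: -37415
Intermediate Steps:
a(M, A) = -5*A*M (a(M, A) = (-5*A)*M = -5*A*M)
w(U, P) = 360 + 8*P (w(U, P) = 24 + 8*(P - 1*(-42)) = 24 + 8*(P + 42) = 24 + 8*(42 + P) = 24 + (336 + 8*P) = 360 + 8*P)
-38399 + w(a(-12, r(1)), 78) = -38399 + (360 + 8*78) = -38399 + (360 + 624) = -38399 + 984 = -37415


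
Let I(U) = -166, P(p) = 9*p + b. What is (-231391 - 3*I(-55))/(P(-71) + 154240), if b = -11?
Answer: -230893/153590 ≈ -1.5033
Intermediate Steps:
P(p) = -11 + 9*p (P(p) = 9*p - 11 = -11 + 9*p)
(-231391 - 3*I(-55))/(P(-71) + 154240) = (-231391 - 3*(-166))/((-11 + 9*(-71)) + 154240) = (-231391 + 498)/((-11 - 639) + 154240) = -230893/(-650 + 154240) = -230893/153590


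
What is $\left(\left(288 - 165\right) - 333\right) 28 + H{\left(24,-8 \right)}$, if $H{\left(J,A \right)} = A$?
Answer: $-5888$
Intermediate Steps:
$\left(\left(288 - 165\right) - 333\right) 28 + H{\left(24,-8 \right)} = \left(\left(288 - 165\right) - 333\right) 28 - 8 = \left(123 - 333\right) 28 - 8 = \left(-210\right) 28 - 8 = -5880 - 8 = -5888$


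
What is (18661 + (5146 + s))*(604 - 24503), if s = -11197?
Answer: -301366390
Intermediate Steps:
(18661 + (5146 + s))*(604 - 24503) = (18661 + (5146 - 11197))*(604 - 24503) = (18661 - 6051)*(-23899) = 12610*(-23899) = -301366390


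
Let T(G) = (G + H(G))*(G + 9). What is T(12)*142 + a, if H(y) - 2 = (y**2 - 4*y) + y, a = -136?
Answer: 363668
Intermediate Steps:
H(y) = 2 + y**2 - 3*y (H(y) = 2 + ((y**2 - 4*y) + y) = 2 + (y**2 - 3*y) = 2 + y**2 - 3*y)
T(G) = (9 + G)*(2 + G**2 - 2*G) (T(G) = (G + (2 + G**2 - 3*G))*(G + 9) = (2 + G**2 - 2*G)*(9 + G) = (9 + G)*(2 + G**2 - 2*G))
T(12)*142 + a = (18 + 12**3 - 16*12 + 7*12**2)*142 - 136 = (18 + 1728 - 192 + 7*144)*142 - 136 = (18 + 1728 - 192 + 1008)*142 - 136 = 2562*142 - 136 = 363804 - 136 = 363668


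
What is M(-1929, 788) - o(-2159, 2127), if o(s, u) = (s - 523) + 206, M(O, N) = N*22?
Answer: 19812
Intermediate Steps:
M(O, N) = 22*N
o(s, u) = -317 + s (o(s, u) = (-523 + s) + 206 = -317 + s)
M(-1929, 788) - o(-2159, 2127) = 22*788 - (-317 - 2159) = 17336 - 1*(-2476) = 17336 + 2476 = 19812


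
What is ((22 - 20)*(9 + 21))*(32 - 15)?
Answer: 1020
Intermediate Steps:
((22 - 20)*(9 + 21))*(32 - 15) = (2*30)*17 = 60*17 = 1020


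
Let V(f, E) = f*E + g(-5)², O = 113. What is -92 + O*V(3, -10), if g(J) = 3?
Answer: -2465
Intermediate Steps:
V(f, E) = 9 + E*f (V(f, E) = f*E + 3² = E*f + 9 = 9 + E*f)
-92 + O*V(3, -10) = -92 + 113*(9 - 10*3) = -92 + 113*(9 - 30) = -92 + 113*(-21) = -92 - 2373 = -2465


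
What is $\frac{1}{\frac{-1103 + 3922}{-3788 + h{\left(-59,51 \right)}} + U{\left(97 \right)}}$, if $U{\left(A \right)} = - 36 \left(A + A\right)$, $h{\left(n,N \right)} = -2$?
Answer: $- \frac{3790}{26472179} \approx -0.00014317$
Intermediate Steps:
$U{\left(A \right)} = - 72 A$ ($U{\left(A \right)} = - 36 \cdot 2 A = - 72 A$)
$\frac{1}{\frac{-1103 + 3922}{-3788 + h{\left(-59,51 \right)}} + U{\left(97 \right)}} = \frac{1}{\frac{-1103 + 3922}{-3788 - 2} - 6984} = \frac{1}{\frac{2819}{-3790} - 6984} = \frac{1}{2819 \left(- \frac{1}{3790}\right) - 6984} = \frac{1}{- \frac{2819}{3790} - 6984} = \frac{1}{- \frac{26472179}{3790}} = - \frac{3790}{26472179}$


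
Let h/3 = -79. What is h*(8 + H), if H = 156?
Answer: -38868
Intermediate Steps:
h = -237 (h = 3*(-79) = -237)
h*(8 + H) = -237*(8 + 156) = -237*164 = -38868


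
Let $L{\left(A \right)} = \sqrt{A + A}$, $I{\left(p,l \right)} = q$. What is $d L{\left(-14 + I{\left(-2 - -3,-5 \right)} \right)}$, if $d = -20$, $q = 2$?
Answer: $- 40 i \sqrt{6} \approx - 97.98 i$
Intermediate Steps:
$I{\left(p,l \right)} = 2$
$L{\left(A \right)} = \sqrt{2} \sqrt{A}$ ($L{\left(A \right)} = \sqrt{2 A} = \sqrt{2} \sqrt{A}$)
$d L{\left(-14 + I{\left(-2 - -3,-5 \right)} \right)} = - 20 \sqrt{2} \sqrt{-14 + 2} = - 20 \sqrt{2} \sqrt{-12} = - 20 \sqrt{2} \cdot 2 i \sqrt{3} = - 20 \cdot 2 i \sqrt{6} = - 40 i \sqrt{6}$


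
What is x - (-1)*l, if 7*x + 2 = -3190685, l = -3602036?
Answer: -28404939/7 ≈ -4.0578e+6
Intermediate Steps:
x = -3190687/7 (x = -2/7 + (⅐)*(-3190685) = -2/7 - 3190685/7 = -3190687/7 ≈ -4.5581e+5)
x - (-1)*l = -3190687/7 - (-1)*(-3602036) = -3190687/7 - 1*3602036 = -3190687/7 - 3602036 = -28404939/7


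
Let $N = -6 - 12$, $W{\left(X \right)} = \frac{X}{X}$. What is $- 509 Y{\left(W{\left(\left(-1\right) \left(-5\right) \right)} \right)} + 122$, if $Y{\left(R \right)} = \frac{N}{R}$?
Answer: $9284$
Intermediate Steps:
$W{\left(X \right)} = 1$
$N = -18$ ($N = -6 - 12 = -18$)
$Y{\left(R \right)} = - \frac{18}{R}$
$- 509 Y{\left(W{\left(\left(-1\right) \left(-5\right) \right)} \right)} + 122 = - 509 \left(- \frac{18}{1}\right) + 122 = - 509 \left(\left(-18\right) 1\right) + 122 = \left(-509\right) \left(-18\right) + 122 = 9162 + 122 = 9284$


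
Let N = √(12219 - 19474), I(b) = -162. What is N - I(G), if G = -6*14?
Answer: 162 + I*√7255 ≈ 162.0 + 85.176*I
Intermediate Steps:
G = -84
N = I*√7255 (N = √(-7255) = I*√7255 ≈ 85.176*I)
N - I(G) = I*√7255 - 1*(-162) = I*√7255 + 162 = 162 + I*√7255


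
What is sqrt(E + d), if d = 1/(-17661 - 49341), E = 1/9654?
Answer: 3*sqrt(3180283431)/17967703 ≈ 0.0094159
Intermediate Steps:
E = 1/9654 ≈ 0.00010358
d = -1/67002 (d = 1/(-67002) = -1/67002 ≈ -1.4925e-5)
sqrt(E + d) = sqrt(1/9654 - 1/67002) = sqrt(1593/17967703) = 3*sqrt(3180283431)/17967703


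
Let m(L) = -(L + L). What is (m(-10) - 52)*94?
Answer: -3008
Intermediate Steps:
m(L) = -2*L
(m(-10) - 52)*94 = (-2*(-10) - 52)*94 = (20 - 52)*94 = -32*94 = -3008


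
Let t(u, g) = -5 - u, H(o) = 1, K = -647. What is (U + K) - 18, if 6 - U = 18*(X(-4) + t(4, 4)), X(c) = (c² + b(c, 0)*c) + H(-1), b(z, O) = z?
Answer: -1091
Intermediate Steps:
X(c) = 1 + 2*c² (X(c) = (c² + c*c) + 1 = (c² + c²) + 1 = 2*c² + 1 = 1 + 2*c²)
U = -426 (U = 6 - 18*((1 + 2*(-4)²) + (-5 - 1*4)) = 6 - 18*((1 + 2*16) + (-5 - 4)) = 6 - 18*((1 + 32) - 9) = 6 - 18*(33 - 9) = 6 - 18*24 = 6 - 1*432 = 6 - 432 = -426)
(U + K) - 18 = (-426 - 647) - 18 = -1073 - 18 = -1091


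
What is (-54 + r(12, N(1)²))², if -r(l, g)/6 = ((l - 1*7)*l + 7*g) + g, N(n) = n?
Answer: 213444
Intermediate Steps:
r(l, g) = -48*g - 6*l*(-7 + l) (r(l, g) = -6*(((l - 1*7)*l + 7*g) + g) = -6*(((l - 7)*l + 7*g) + g) = -6*(((-7 + l)*l + 7*g) + g) = -6*((l*(-7 + l) + 7*g) + g) = -6*((7*g + l*(-7 + l)) + g) = -6*(8*g + l*(-7 + l)) = -48*g - 6*l*(-7 + l))
(-54 + r(12, N(1)²))² = (-54 + (-48*1² - 6*12² + 42*12))² = (-54 + (-48*1 - 6*144 + 504))² = (-54 + (-48 - 864 + 504))² = (-54 - 408)² = (-462)² = 213444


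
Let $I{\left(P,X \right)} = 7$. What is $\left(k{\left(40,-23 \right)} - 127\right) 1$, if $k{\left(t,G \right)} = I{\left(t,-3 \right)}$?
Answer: $-120$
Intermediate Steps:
$k{\left(t,G \right)} = 7$
$\left(k{\left(40,-23 \right)} - 127\right) 1 = \left(7 - 127\right) 1 = \left(-120\right) 1 = -120$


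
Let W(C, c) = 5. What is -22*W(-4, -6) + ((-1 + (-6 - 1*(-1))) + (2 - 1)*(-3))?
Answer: -119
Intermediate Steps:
-22*W(-4, -6) + ((-1 + (-6 - 1*(-1))) + (2 - 1)*(-3)) = -22*5 + ((-1 + (-6 - 1*(-1))) + (2 - 1)*(-3)) = -110 + ((-1 + (-6 + 1)) + 1*(-3)) = -110 + ((-1 - 5) - 3) = -110 + (-6 - 3) = -110 - 9 = -119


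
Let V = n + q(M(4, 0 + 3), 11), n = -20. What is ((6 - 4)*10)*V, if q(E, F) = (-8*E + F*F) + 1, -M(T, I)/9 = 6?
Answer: 10680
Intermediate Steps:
M(T, I) = -54 (M(T, I) = -9*6 = -54)
q(E, F) = 1 + F² - 8*E (q(E, F) = (-8*E + F²) + 1 = (F² - 8*E) + 1 = 1 + F² - 8*E)
V = 534 (V = -20 + (1 + 11² - 8*(-54)) = -20 + (1 + 121 + 432) = -20 + 554 = 534)
((6 - 4)*10)*V = ((6 - 4)*10)*534 = (2*10)*534 = 20*534 = 10680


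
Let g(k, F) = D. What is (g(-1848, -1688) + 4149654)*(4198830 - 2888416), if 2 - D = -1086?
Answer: 5439190427188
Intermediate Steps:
D = 1088 (D = 2 - 1*(-1086) = 2 + 1086 = 1088)
g(k, F) = 1088
(g(-1848, -1688) + 4149654)*(4198830 - 2888416) = (1088 + 4149654)*(4198830 - 2888416) = 4150742*1310414 = 5439190427188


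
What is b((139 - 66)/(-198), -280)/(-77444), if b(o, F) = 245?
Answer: -245/77444 ≈ -0.0031636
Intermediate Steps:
b((139 - 66)/(-198), -280)/(-77444) = 245/(-77444) = 245*(-1/77444) = -245/77444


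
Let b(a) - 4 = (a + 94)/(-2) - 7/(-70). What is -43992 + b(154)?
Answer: -441119/10 ≈ -44112.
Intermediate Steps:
b(a) = -429/10 - a/2 (b(a) = 4 + ((a + 94)/(-2) - 7/(-70)) = 4 + ((94 + a)*(-1/2) - 7*(-1/70)) = 4 + ((-47 - a/2) + 1/10) = 4 + (-469/10 - a/2) = -429/10 - a/2)
-43992 + b(154) = -43992 + (-429/10 - 1/2*154) = -43992 + (-429/10 - 77) = -43992 - 1199/10 = -441119/10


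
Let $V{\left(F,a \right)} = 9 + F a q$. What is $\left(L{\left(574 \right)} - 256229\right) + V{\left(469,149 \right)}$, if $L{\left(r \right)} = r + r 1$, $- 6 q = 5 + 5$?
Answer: $- \frac{1114621}{3} \approx -3.7154 \cdot 10^{5}$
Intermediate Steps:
$q = - \frac{5}{3}$ ($q = - \frac{5 + 5}{6} = \left(- \frac{1}{6}\right) 10 = - \frac{5}{3} \approx -1.6667$)
$L{\left(r \right)} = 2 r$ ($L{\left(r \right)} = r + r = 2 r$)
$V{\left(F,a \right)} = 9 - \frac{5 F a}{3}$ ($V{\left(F,a \right)} = 9 + F a \left(- \frac{5}{3}\right) = 9 - \frac{5 F a}{3}$)
$\left(L{\left(574 \right)} - 256229\right) + V{\left(469,149 \right)} = \left(2 \cdot 574 - 256229\right) + \left(9 - \frac{2345}{3} \cdot 149\right) = \left(1148 - 256229\right) + \left(9 - \frac{349405}{3}\right) = -255081 - \frac{349378}{3} = - \frac{1114621}{3}$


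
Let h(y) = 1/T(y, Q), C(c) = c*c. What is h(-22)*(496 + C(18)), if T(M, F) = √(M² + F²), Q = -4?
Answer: 82*√5/5 ≈ 36.672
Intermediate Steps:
C(c) = c²
T(M, F) = √(F² + M²)
h(y) = (16 + y²)^(-½) (h(y) = 1/(√((-4)² + y²)) = 1/(√(16 + y²)) = (16 + y²)^(-½))
h(-22)*(496 + C(18)) = (496 + 18²)/√(16 + (-22)²) = (496 + 324)/√(16 + 484) = 820/√500 = (√5/50)*820 = 82*√5/5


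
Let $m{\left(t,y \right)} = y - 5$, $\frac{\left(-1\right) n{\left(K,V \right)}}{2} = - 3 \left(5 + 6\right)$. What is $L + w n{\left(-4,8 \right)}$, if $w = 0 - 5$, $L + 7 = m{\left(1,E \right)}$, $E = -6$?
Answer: $-348$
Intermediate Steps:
$n{\left(K,V \right)} = 66$ ($n{\left(K,V \right)} = - 2 \left(- 3 \left(5 + 6\right)\right) = - 2 \left(\left(-3\right) 11\right) = \left(-2\right) \left(-33\right) = 66$)
$m{\left(t,y \right)} = -5 + y$
$L = -18$ ($L = -7 - 11 = -18$)
$w = -5$ ($w = 0 - 5 = -5$)
$L + w n{\left(-4,8 \right)} = -18 - 330 = -348$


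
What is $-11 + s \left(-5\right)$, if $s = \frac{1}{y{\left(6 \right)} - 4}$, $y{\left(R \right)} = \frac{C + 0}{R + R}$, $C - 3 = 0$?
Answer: $- \frac{29}{3} \approx -9.6667$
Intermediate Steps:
$C = 3$ ($C = 3 + 0 = 3$)
$y{\left(R \right)} = \frac{3}{2 R}$ ($y{\left(R \right)} = \frac{3 + 0}{R + R} = \frac{3}{2 R}$)
$s = - \frac{4}{15}$ ($s = \frac{1}{\frac{3}{2 \cdot 6} - 4} = \frac{1}{\frac{3}{2} \cdot \frac{1}{6} - 4} = \frac{1}{\frac{1}{4} - 4} = \frac{1}{- \frac{15}{4}} = - \frac{4}{15} \approx -0.26667$)
$-11 + s \left(-5\right) = -11 - - \frac{4}{3} = -11 + \frac{4}{3} = - \frac{29}{3}$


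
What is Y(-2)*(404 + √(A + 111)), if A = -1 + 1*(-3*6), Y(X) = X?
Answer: -808 - 4*√23 ≈ -827.18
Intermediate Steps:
A = -19 (A = -1 + 1*(-18) = -1 - 18 = -19)
Y(-2)*(404 + √(A + 111)) = -2*(404 + √(-19 + 111)) = -2*(404 + √92) = -2*(404 + 2*√23) = -808 - 4*√23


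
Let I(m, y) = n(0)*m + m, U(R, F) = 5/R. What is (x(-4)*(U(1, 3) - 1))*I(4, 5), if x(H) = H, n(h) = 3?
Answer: -256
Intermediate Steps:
I(m, y) = 4*m (I(m, y) = 3*m + m = 4*m)
(x(-4)*(U(1, 3) - 1))*I(4, 5) = (-4*(5/1 - 1))*(4*4) = -4*(5*1 - 1)*16 = -4*(5 - 1)*16 = -4*4*16 = -16*16 = -256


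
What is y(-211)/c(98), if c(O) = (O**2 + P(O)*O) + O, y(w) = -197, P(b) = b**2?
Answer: -197/950894 ≈ -0.00020717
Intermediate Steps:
c(O) = O + O**2 + O**3 (c(O) = (O**2 + O**2*O) + O = (O**2 + O**3) + O = O + O**2 + O**3)
y(-211)/c(98) = -197*1/(98*(1 + 98 + 98**2)) = -197*1/(98*(1 + 98 + 9604)) = -197/(98*9703) = -197/950894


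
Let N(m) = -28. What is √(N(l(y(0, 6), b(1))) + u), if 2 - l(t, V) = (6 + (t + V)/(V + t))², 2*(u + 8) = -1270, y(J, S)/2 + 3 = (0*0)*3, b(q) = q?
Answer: I*√671 ≈ 25.904*I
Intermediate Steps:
y(J, S) = -6 (y(J, S) = -6 + 2*((0*0)*3) = -6 + 2*(0*3) = -6 + 2*0 = -6 + 0 = -6)
u = -643 (u = -8 + (½)*(-1270) = -8 - 635 = -643)
l(t, V) = -47 (l(t, V) = 2 - (6 + (t + V)/(V + t))² = 2 - (6 + (V + t)/(V + t))² = 2 - (6 + 1)² = 2 - 1*7² = 2 - 1*49 = 2 - 49 = -47)
√(N(l(y(0, 6), b(1))) + u) = √(-28 - 643) = √(-671) = I*√671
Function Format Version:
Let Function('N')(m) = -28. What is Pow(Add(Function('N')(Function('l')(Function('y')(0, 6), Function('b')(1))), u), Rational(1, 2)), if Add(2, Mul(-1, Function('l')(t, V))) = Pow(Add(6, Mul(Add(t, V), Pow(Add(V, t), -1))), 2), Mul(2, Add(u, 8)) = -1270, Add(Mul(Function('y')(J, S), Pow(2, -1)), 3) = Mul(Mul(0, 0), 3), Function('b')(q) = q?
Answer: Mul(I, Pow(671, Rational(1, 2))) ≈ Mul(25.904, I)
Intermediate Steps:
Function('y')(J, S) = -6 (Function('y')(J, S) = Add(-6, Mul(2, Mul(Mul(0, 0), 3))) = Add(-6, Mul(2, Mul(0, 3))) = Add(-6, Mul(2, 0)) = Add(-6, 0) = -6)
u = -643 (u = Add(-8, Mul(Rational(1, 2), -1270)) = Add(-8, -635) = -643)
Function('l')(t, V) = -47 (Function('l')(t, V) = Add(2, Mul(-1, Pow(Add(6, Mul(Add(t, V), Pow(Add(V, t), -1))), 2))) = Add(2, Mul(-1, Pow(Add(6, Mul(Add(V, t), Pow(Add(V, t), -1))), 2))) = Add(2, Mul(-1, Pow(Add(6, 1), 2))) = Add(2, Mul(-1, Pow(7, 2))) = Add(2, Mul(-1, 49)) = Add(2, -49) = -47)
Pow(Add(Function('N')(Function('l')(Function('y')(0, 6), Function('b')(1))), u), Rational(1, 2)) = Pow(Add(-28, -643), Rational(1, 2)) = Pow(-671, Rational(1, 2)) = Mul(I, Pow(671, Rational(1, 2)))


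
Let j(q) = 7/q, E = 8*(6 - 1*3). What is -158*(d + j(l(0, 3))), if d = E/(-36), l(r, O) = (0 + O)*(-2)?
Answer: 869/3 ≈ 289.67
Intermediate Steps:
l(r, O) = -2*O (l(r, O) = O*(-2) = -2*O)
E = 24 (E = 8*(6 - 3) = 8*3 = 24)
d = -2/3 (d = 24/(-36) = 24*(-1/36) = -2/3 ≈ -0.66667)
-158*(d + j(l(0, 3))) = -158*(-2/3 + 7/((-2*3))) = -158*(-2/3 + 7/(-6)) = -158*(-2/3 + 7*(-1/6)) = -158*(-2/3 - 7/6) = -158*(-11/6) = 869/3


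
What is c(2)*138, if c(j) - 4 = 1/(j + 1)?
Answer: 598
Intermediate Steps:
c(j) = 4 + 1/(1 + j) (c(j) = 4 + 1/(j + 1) = 4 + 1/(1 + j))
c(2)*138 = ((5 + 4*2)/(1 + 2))*138 = ((5 + 8)/3)*138 = ((⅓)*13)*138 = (13/3)*138 = 598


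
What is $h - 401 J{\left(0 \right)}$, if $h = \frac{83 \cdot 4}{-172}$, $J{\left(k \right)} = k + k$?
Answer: $- \frac{83}{43} \approx -1.9302$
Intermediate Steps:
$J{\left(k \right)} = 2 k$
$h = - \frac{83}{43}$ ($h = 332 \left(- \frac{1}{172}\right) = - \frac{83}{43} \approx -1.9302$)
$h - 401 J{\left(0 \right)} = - \frac{83}{43} - 401 \cdot 2 \cdot 0 = - \frac{83}{43} - 0 = - \frac{83}{43} + 0 = - \frac{83}{43}$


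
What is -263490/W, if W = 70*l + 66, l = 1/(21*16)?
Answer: -6323760/1589 ≈ -3979.7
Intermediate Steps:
l = 1/336 ≈ 0.0029762
W = 1589/24 (W = 70*(1/336) + 66 = 5/24 + 66 = 1589/24 ≈ 66.208)
-263490/W = -263490/1589/24 = -263490*24/1589 = -6323760/1589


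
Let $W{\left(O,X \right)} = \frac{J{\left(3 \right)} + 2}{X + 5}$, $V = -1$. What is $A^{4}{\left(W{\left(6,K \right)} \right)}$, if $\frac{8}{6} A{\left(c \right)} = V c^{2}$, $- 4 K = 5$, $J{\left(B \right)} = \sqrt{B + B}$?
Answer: $\frac{19664896}{31640625} + \frac{1605632 \sqrt{6}}{6328125} \approx 1.243$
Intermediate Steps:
$J{\left(B \right)} = \sqrt{2} \sqrt{B}$ ($J{\left(B \right)} = \sqrt{2 B} = \sqrt{2} \sqrt{B}$)
$K = - \frac{5}{4}$ ($K = \left(- \frac{1}{4}\right) 5 = - \frac{5}{4} \approx -1.25$)
$W{\left(O,X \right)} = \frac{2 + \sqrt{6}}{5 + X}$ ($W{\left(O,X \right)} = \frac{\sqrt{2} \sqrt{3} + 2}{X + 5} = \frac{\sqrt{6} + 2}{5 + X} = \frac{2 + \sqrt{6}}{5 + X}$)
$A{\left(c \right)} = - \frac{3 c^{2}}{4}$ ($A{\left(c \right)} = \frac{3 \left(- c^{2}\right)}{4} = - \frac{3 c^{2}}{4}$)
$A^{4}{\left(W{\left(6,K \right)} \right)} = \left(- \frac{3 \left(\frac{2 + \sqrt{6}}{5 - \frac{5}{4}}\right)^{2}}{4}\right)^{4} = \left(- \frac{3 \left(\frac{2 + \sqrt{6}}{\frac{15}{4}}\right)^{2}}{4}\right)^{4} = \left(- \frac{3 \left(\frac{4 \left(2 + \sqrt{6}\right)}{15}\right)^{2}}{4}\right)^{4} = \left(- \frac{3 \left(\frac{8}{15} + \frac{4 \sqrt{6}}{15}\right)^{2}}{4}\right)^{4} = \frac{81 \left(\frac{8}{15} + \frac{4 \sqrt{6}}{15}\right)^{8}}{256}$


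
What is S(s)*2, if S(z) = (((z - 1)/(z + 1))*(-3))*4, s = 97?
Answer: -1152/49 ≈ -23.510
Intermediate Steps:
S(z) = -12*(-1 + z)/(1 + z) (S(z) = (((-1 + z)/(1 + z))*(-3))*4 = -3*(-1 + z)/(1 + z)*4 = -12*(-1 + z)/(1 + z))
S(s)*2 = (12*(1 - 1*97)/(1 + 97))*2 = (12*(1 - 97)/98)*2 = (12*(1/98)*(-96))*2 = -576/49*2 = -1152/49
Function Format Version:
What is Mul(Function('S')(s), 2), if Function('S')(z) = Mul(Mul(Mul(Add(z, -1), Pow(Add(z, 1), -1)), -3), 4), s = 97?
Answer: Rational(-1152, 49) ≈ -23.510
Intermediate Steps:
Function('S')(z) = Mul(-12, Pow(Add(1, z), -1), Add(-1, z)) (Function('S')(z) = Mul(Mul(Mul(Add(-1, z), Pow(Add(1, z), -1)), -3), 4) = Mul(Mul(Mul(Pow(Add(1, z), -1), Add(-1, z)), -3), 4) = Mul(Mul(-3, Pow(Add(1, z), -1), Add(-1, z)), 4) = Mul(-12, Pow(Add(1, z), -1), Add(-1, z)))
Mul(Function('S')(s), 2) = Mul(Mul(12, Pow(Add(1, 97), -1), Add(1, Mul(-1, 97))), 2) = Mul(Mul(12, Pow(98, -1), Add(1, -97)), 2) = Mul(Mul(12, Rational(1, 98), -96), 2) = Mul(Rational(-576, 49), 2) = Rational(-1152, 49)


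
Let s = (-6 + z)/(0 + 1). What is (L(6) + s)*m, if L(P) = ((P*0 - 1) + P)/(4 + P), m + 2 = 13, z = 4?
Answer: -33/2 ≈ -16.500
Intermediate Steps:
m = 11 (m = -2 + 13 = 11)
s = -2 (s = (-6 + 4)/(0 + 1) = -2/1 = -2*1 = -2)
L(P) = (-1 + P)/(4 + P) (L(P) = ((0 - 1) + P)/(4 + P) = (-1 + P)/(4 + P))
(L(6) + s)*m = ((-1 + 6)/(4 + 6) - 2)*11 = (5/10 - 2)*11 = ((⅒)*5 - 2)*11 = (½ - 2)*11 = -3/2*11 = -33/2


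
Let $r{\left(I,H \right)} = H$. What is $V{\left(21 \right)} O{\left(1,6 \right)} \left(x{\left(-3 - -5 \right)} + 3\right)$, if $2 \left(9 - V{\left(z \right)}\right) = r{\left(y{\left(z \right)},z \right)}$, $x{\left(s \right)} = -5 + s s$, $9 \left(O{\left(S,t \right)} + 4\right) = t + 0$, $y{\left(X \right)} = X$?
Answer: $10$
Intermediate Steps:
$O{\left(S,t \right)} = -4 + \frac{t}{9}$ ($O{\left(S,t \right)} = -4 + \frac{t + 0}{9} = -4 + \frac{t}{9}$)
$x{\left(s \right)} = -5 + s^{2}$
$V{\left(z \right)} = 9 - \frac{z}{2}$
$V{\left(21 \right)} O{\left(1,6 \right)} \left(x{\left(-3 - -5 \right)} + 3\right) = \left(9 - \frac{21}{2}\right) \left(-4 + \frac{1}{9} \cdot 6\right) \left(\left(-5 + \left(-3 - -5\right)^{2}\right) + 3\right) = \left(9 - \frac{21}{2}\right) \left(-4 + \frac{2}{3}\right) \left(\left(-5 + \left(-3 + 5\right)^{2}\right) + 3\right) = - \frac{3 \left(- \frac{10 \left(\left(-5 + 2^{2}\right) + 3\right)}{3}\right)}{2} = - \frac{3 \left(- \frac{10 \left(\left(-5 + 4\right) + 3\right)}{3}\right)}{2} = - \frac{3 \left(- \frac{10 \left(-1 + 3\right)}{3}\right)}{2} = - \frac{3 \left(\left(- \frac{10}{3}\right) 2\right)}{2} = \left(- \frac{3}{2}\right) \left(- \frac{20}{3}\right) = 10$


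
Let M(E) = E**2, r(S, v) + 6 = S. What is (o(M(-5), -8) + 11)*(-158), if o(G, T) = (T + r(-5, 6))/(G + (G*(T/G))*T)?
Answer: -151680/89 ≈ -1704.3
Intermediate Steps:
r(S, v) = -6 + S
o(G, T) = (-11 + T)/(G + T**2) (o(G, T) = (T + (-6 - 5))/(G + (G*(T/G))*T) = (T - 11)/(G + T*T) = (-11 + T)/(G + T**2))
(o(M(-5), -8) + 11)*(-158) = ((-11 - 8)/((-5)**2 + (-8)**2) + 11)*(-158) = (-19/(25 + 64) + 11)*(-158) = (-19/89 + 11)*(-158) = (960/89)*(-158) = -151680/89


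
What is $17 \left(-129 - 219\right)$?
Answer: $-5916$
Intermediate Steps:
$17 \left(-129 - 219\right) = 17 \left(-348\right) = -5916$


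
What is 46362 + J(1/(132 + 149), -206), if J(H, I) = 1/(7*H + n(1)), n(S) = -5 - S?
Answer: 77841517/1679 ≈ 46362.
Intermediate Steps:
J(H, I) = 1/(-6 + 7*H) (J(H, I) = 1/(7*H + (-5 - 1*1)) = 1/(7*H + (-5 - 1)) = 1/(7*H - 6) = 1/(-6 + 7*H))
46362 + J(1/(132 + 149), -206) = 46362 + 1/(-6 + 7/(132 + 149)) = 46362 + 1/(-6 + 7/281) = 46362 + 1/(-1679/281) = 46362 - 281/1679 = 77841517/1679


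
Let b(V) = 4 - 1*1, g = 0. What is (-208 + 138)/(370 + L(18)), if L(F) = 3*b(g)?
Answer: -70/379 ≈ -0.18470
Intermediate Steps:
b(V) = 3 (b(V) = 4 - 1 = 3)
L(F) = 9 (L(F) = 3*3 = 9)
(-208 + 138)/(370 + L(18)) = (-208 + 138)/(370 + 9) = -70/379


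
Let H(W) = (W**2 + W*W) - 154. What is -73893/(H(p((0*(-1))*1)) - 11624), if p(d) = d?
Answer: 24631/3926 ≈ 6.2738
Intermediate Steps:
H(W) = -154 + 2*W**2 (H(W) = (W**2 + W**2) - 154 = 2*W**2 - 154 = -154 + 2*W**2)
-73893/(H(p((0*(-1))*1)) - 11624) = -73893/((-154 + 2*((0*(-1))*1)**2) - 11624) = -73893/((-154 + 2*(0*1)**2) - 11624) = -73893/((-154 + 2*0**2) - 11624) = -73893/((-154 + 2*0) - 11624) = -73893/((-154 + 0) - 11624) = -73893/(-154 - 11624) = -73893/(-11778) = -73893*(-1/11778) = 24631/3926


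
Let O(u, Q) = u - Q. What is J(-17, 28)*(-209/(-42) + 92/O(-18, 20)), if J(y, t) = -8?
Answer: -8156/399 ≈ -20.441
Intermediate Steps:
J(-17, 28)*(-209/(-42) + 92/O(-18, 20)) = -8*(-209/(-42) + 92/(-18 - 1*20)) = -8*(-209*(-1/42) + 92/(-18 - 20)) = -8*(209/42 + 92/(-38)) = -8*(209/42 + 92*(-1/38)) = -8*(209/42 - 46/19) = -8*2039/798 = -8156/399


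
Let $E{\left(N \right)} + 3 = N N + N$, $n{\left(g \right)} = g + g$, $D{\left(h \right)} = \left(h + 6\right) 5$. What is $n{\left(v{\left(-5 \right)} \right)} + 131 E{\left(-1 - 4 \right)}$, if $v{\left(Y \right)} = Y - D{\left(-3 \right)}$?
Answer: $2187$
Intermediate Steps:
$D{\left(h \right)} = 30 + 5 h$ ($D{\left(h \right)} = \left(6 + h\right) 5 = 30 + 5 h$)
$v{\left(Y \right)} = -15 + Y$ ($v{\left(Y \right)} = Y - \left(30 + 5 \left(-3\right)\right) = Y - \left(30 - 15\right) = Y - 15 = -15 + Y$)
$n{\left(g \right)} = 2 g$
$E{\left(N \right)} = -3 + N + N^{2}$ ($E{\left(N \right)} = -3 + \left(N N + N\right) = -3 + \left(N^{2} + N\right) = -3 + \left(N + N^{2}\right) = -3 + N + N^{2}$)
$n{\left(v{\left(-5 \right)} \right)} + 131 E{\left(-1 - 4 \right)} = 2 \left(-15 - 5\right) + 131 \left(-3 - 5 + \left(-1 - 4\right)^{2}\right) = 2 \left(-20\right) + 131 \left(-3 - 5 + \left(-1 - 4\right)^{2}\right) = -40 + 131 \left(-3 - 5 + \left(-5\right)^{2}\right) = -40 + 131 \left(-3 - 5 + 25\right) = -40 + 131 \cdot 17 = -40 + 2227 = 2187$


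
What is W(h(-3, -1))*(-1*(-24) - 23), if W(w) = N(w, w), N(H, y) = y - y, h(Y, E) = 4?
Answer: 0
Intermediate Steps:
N(H, y) = 0
W(w) = 0
W(h(-3, -1))*(-1*(-24) - 23) = 0*(-1*(-24) - 23) = 0*(24 - 23) = 0*1 = 0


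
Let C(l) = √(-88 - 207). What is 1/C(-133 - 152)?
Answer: -I*√295/295 ≈ -0.058222*I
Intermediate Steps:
C(l) = I*√295 (C(l) = √(-295) = I*√295)
1/C(-133 - 152) = 1/(I*√295) = -I*√295/295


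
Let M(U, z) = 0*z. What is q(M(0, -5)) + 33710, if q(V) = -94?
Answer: 33616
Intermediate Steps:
M(U, z) = 0
q(M(0, -5)) + 33710 = -94 + 33710 = 33616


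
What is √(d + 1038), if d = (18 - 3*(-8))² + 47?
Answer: √2849 ≈ 53.376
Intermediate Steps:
d = 1811 (d = (18 + 24)² + 47 = 42² + 47 = 1764 + 47 = 1811)
√(d + 1038) = √(1811 + 1038) = √2849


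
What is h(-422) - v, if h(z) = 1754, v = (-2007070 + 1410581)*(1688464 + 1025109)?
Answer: 1618616446951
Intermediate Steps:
v = -1618616445197 (v = -596489*2713573 = -1618616445197)
h(-422) - v = 1754 - 1*(-1618616445197) = 1754 + 1618616445197 = 1618616446951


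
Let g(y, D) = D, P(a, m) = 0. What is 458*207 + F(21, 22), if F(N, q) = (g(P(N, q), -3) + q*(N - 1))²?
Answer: 285775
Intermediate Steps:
F(N, q) = (-3 + q*(-1 + N))² (F(N, q) = (-3 + q*(N - 1))² = (-3 + q*(-1 + N))²)
458*207 + F(21, 22) = 458*207 + (3 + 22 - 1*21*22)² = 94806 + (3 + 22 - 462)² = 94806 + (-437)² = 94806 + 190969 = 285775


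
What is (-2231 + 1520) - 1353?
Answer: -2064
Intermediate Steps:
(-2231 + 1520) - 1353 = -711 - 1353 = -2064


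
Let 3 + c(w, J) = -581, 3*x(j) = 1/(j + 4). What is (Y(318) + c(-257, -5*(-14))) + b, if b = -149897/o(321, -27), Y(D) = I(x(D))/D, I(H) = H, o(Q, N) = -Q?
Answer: -3846710425/32869116 ≈ -117.03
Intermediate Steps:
x(j) = 1/(3*(4 + j)) (x(j) = 1/(3*(j + 4)) = 1/(3*(4 + j)))
c(w, J) = -584 (c(w, J) = -3 - 581 = -584)
Y(D) = 1/(3*D*(4 + D)) (Y(D) = (1/(3*(4 + D)))/D = 1/(3*D*(4 + D)))
b = 149897/321 (b = -149897/((-1*321)) = -149897/(-321) = -149897*(-1/321) = 149897/321 ≈ 466.97)
(Y(318) + c(-257, -5*(-14))) + b = ((⅓)/(318*(4 + 318)) - 584) + 149897/321 = ((⅓)*(1/318)/322 - 584) + 149897/321 = ((⅓)*(1/318)*(1/322) - 584) + 149897/321 = (1/307188 - 584) + 149897/321 = -179397791/307188 + 149897/321 = -3846710425/32869116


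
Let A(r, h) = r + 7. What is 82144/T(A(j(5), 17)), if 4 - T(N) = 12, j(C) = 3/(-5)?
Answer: -10268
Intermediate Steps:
j(C) = -3/5 (j(C) = 3*(-1/5) = -3/5)
A(r, h) = 7 + r
T(N) = -8 (T(N) = 4 - 1*12 = 4 - 12 = -8)
82144/T(A(j(5), 17)) = 82144/(-8) = 82144*(-1/8) = -10268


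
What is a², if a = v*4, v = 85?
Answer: 115600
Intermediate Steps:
a = 340 (a = 85*4 = 340)
a² = 340² = 115600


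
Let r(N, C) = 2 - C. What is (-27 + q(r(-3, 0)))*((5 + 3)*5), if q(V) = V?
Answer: -1000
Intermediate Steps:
(-27 + q(r(-3, 0)))*((5 + 3)*5) = (-27 + (2 - 1*0))*((5 + 3)*5) = (-27 + (2 + 0))*(8*5) = (-27 + 2)*40 = -25*40 = -1000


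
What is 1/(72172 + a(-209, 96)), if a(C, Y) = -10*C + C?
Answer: 1/74053 ≈ 1.3504e-5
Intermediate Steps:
a(C, Y) = -9*C
1/(72172 + a(-209, 96)) = 1/(72172 - 9*(-209)) = 1/(72172 + 1881) = 1/74053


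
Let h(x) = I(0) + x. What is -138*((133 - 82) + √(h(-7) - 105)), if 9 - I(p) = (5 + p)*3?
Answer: -7038 - 138*I*√118 ≈ -7038.0 - 1499.1*I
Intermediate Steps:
I(p) = -6 - 3*p (I(p) = 9 - (5 + p)*3 = 9 - (15 + 3*p) = 9 + (-15 - 3*p) = -6 - 3*p)
h(x) = -6 + x (h(x) = (-6 - 3*0) + x = (-6 + 0) + x = -6 + x)
-138*((133 - 82) + √(h(-7) - 105)) = -138*((133 - 82) + √((-6 - 7) - 105)) = -138*(51 + √(-13 - 105)) = -138*(51 + √(-118)) = -138*(51 + I*√118) = -7038 - 138*I*√118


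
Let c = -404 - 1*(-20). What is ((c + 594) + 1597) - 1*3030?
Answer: -1223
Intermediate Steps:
c = -384 (c = -404 + 20 = -384)
((c + 594) + 1597) - 1*3030 = ((-384 + 594) + 1597) - 1*3030 = (210 + 1597) - 3030 = 1807 - 3030 = -1223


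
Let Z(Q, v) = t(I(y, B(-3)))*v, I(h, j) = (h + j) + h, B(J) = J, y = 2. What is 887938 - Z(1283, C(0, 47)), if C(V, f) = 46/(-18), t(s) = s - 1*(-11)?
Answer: 2663906/3 ≈ 8.8797e+5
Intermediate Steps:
I(h, j) = j + 2*h
t(s) = 11 + s (t(s) = s + 11 = 11 + s)
C(V, f) = -23/9 (C(V, f) = 46*(-1/18) = -23/9)
Z(Q, v) = 12*v (Z(Q, v) = (11 + (-3 + 2*2))*v = (11 + (-3 + 4))*v = (11 + 1)*v = 12*v)
887938 - Z(1283, C(0, 47)) = 887938 - 12*(-23)/9 = 887938 - 1*(-92/3) = 887938 + 92/3 = 2663906/3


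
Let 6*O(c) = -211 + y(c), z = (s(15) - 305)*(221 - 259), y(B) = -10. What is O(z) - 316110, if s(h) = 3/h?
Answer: -1896881/6 ≈ -3.1615e+5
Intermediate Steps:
z = 57912/5 (z = (3/15 - 305)*(221 - 259) = (3*(1/15) - 305)*(-38) = (1/5 - 305)*(-38) = -1524/5*(-38) = 57912/5 ≈ 11582.)
O(c) = -221/6 (O(c) = (-211 - 10)/6 = (1/6)*(-221) = -221/6)
O(z) - 316110 = -221/6 - 316110 = -1896881/6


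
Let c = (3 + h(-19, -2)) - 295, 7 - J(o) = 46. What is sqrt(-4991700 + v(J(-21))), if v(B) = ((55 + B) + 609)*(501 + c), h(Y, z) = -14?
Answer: 5*I*sqrt(194793) ≈ 2206.8*I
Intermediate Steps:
J(o) = -39 (J(o) = 7 - 1*46 = 7 - 46 = -39)
c = -306 (c = (3 - 14) - 295 = -11 - 295 = -306)
v(B) = 129480 + 195*B (v(B) = ((55 + B) + 609)*(501 - 306) = (664 + B)*195 = 129480 + 195*B)
sqrt(-4991700 + v(J(-21))) = sqrt(-4991700 + (129480 + 195*(-39))) = sqrt(-4991700 + (129480 - 7605)) = sqrt(-4991700 + 121875) = sqrt(-4869825) = 5*I*sqrt(194793)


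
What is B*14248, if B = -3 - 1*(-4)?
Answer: 14248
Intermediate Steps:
B = 1 (B = -3 + 4 = 1)
B*14248 = 1*14248 = 14248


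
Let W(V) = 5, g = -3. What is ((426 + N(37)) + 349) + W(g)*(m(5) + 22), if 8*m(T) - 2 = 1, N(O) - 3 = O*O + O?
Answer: 18367/8 ≈ 2295.9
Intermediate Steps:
N(O) = 3 + O + O² (N(O) = 3 + (O*O + O) = 3 + (O² + O) = 3 + (O + O²) = 3 + O + O²)
m(T) = 3/8 (m(T) = ¼ + (⅛)*1 = ¼ + ⅛ = 3/8)
((426 + N(37)) + 349) + W(g)*(m(5) + 22) = ((426 + (3 + 37 + 37²)) + 349) + 5*(3/8 + 22) = ((426 + (3 + 37 + 1369)) + 349) + 5*(179/8) = ((426 + 1409) + 349) + 895/8 = (1835 + 349) + 895/8 = 2184 + 895/8 = 18367/8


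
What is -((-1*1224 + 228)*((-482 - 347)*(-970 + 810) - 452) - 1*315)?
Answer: 131659563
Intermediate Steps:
-((-1*1224 + 228)*((-482 - 347)*(-970 + 810) - 452) - 1*315) = -((-1224 + 228)*(-829*(-160) - 452) - 315) = -(-996*(132640 - 452) - 315) = -(-996*132188 - 315) = -(-131659248 - 315) = -1*(-131659563) = 131659563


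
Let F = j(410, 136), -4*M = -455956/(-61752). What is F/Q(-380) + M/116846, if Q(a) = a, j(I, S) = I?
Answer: -147919386727/137094009648 ≈ -1.0790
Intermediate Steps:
M = -113989/61752 (M = -(-113989)/(-61752) = -(-113989)*(-1)/61752 = -¼*113989/15438 = -113989/61752 ≈ -1.8459)
F = 410
F/Q(-380) + M/116846 = 410/(-380) - 113989/61752/116846 = 410*(-1/380) - 113989/61752*1/116846 = -41/38 - 113989/7215474192 = -147919386727/137094009648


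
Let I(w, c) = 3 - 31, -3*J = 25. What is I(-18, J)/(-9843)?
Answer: 28/9843 ≈ 0.0028447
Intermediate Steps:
J = -25/3 (J = -⅓*25 = -25/3 ≈ -8.3333)
I(w, c) = -28
I(-18, J)/(-9843) = -28/(-9843) = -28*(-1/9843) = 28/9843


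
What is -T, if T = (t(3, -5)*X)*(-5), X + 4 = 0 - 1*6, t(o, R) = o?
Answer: -150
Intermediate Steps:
X = -10 (X = -4 + (0 - 1*6) = -4 + (0 - 6) = -4 - 6 = -10)
T = 150 (T = (3*(-10))*(-5) = -30*(-5) = 150)
-T = -1*150 = -150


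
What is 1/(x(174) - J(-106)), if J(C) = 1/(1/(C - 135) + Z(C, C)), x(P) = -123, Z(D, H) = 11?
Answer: -2650/326191 ≈ -0.0081241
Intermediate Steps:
J(C) = 1/(11 + 1/(-135 + C)) (J(C) = 1/(1/(C - 135) + 11) = 1/(1/(-135 + C) + 11) = 1/(11 + 1/(-135 + C)))
1/(x(174) - J(-106)) = 1/(-123 - (-135 - 106)/(-1484 + 11*(-106))) = 1/(-123 - (-241)/(-1484 - 1166)) = 1/(-123 - (-241)/(-2650)) = 1/(-123 - (-1)*(-241)/2650) = 1/(-123 - 1*241/2650) = 1/(-123 - 241/2650) = 1/(-326191/2650) = -2650/326191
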